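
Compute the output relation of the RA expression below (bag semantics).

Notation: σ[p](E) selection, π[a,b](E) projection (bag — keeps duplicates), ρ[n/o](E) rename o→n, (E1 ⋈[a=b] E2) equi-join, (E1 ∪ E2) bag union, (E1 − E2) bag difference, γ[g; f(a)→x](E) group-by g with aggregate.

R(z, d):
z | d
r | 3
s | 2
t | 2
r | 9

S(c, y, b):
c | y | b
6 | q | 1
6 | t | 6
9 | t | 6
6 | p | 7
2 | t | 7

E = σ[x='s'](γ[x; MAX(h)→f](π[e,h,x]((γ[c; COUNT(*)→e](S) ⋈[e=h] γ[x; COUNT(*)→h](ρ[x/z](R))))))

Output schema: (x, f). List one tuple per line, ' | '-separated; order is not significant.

Per-node cardinality:
  S → 5
  γ[c; COUNT(*)→e](S) → 3
  R → 4
  ρ[x/z](R) → 4
  γ[x; COUNT(*)→h](ρ[x/z](R)) → 3
  (γ[c; COUNT(*)→e](S) ⋈[e=h] γ[x; COUNT(*)→h](ρ[x/z](R))) → 4
  π[e,h,x]((γ[c; COUNT(*)→e](S) ⋈[e=h] γ[x; COUNT(*)→h](ρ[x/z](R)))) → 4
  γ[x; MAX(h)→f](π[e,h,x]((γ[c; COUNT(*)→e](S) ⋈[e=h] γ[x; COUNT(*)→h](ρ[x/z](R))))) → 2
  σ[x='s'](γ[x; MAX(h)→f](π[e,h,x]((γ[c; COUNT(*)→e](S) ⋈[e=h] γ[x; COUNT(*)→h](ρ[x/z](R)))))) → 1

== RESULT ==
x | f
s | 1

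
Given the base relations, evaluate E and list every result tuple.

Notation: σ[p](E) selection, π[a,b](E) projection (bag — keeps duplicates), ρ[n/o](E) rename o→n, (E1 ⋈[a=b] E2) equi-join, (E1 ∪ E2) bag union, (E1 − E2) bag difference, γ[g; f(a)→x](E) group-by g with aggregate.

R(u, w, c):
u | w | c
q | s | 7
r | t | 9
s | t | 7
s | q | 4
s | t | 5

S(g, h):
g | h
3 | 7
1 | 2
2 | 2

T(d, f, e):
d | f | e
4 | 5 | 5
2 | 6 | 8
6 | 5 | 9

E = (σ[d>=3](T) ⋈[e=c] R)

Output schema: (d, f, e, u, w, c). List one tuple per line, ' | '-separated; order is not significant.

Subexpression sizes:
  T → 3
  σ[d>=3](T) → 2
  R → 5
  (σ[d>=3](T) ⋈[e=c] R) → 2

== RESULT ==
d | f | e | u | w | c
4 | 5 | 5 | s | t | 5
6 | 5 | 9 | r | t | 9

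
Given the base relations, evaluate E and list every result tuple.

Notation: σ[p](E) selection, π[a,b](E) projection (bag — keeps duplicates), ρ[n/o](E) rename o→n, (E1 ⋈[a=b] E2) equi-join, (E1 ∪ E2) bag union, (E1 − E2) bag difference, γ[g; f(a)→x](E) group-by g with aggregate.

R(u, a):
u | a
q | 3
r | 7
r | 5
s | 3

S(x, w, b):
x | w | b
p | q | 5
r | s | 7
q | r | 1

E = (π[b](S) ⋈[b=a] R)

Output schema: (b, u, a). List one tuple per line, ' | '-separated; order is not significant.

Subexpression sizes:
  S → 3
  π[b](S) → 3
  R → 4
  (π[b](S) ⋈[b=a] R) → 2

== RESULT ==
b | u | a
5 | r | 5
7 | r | 7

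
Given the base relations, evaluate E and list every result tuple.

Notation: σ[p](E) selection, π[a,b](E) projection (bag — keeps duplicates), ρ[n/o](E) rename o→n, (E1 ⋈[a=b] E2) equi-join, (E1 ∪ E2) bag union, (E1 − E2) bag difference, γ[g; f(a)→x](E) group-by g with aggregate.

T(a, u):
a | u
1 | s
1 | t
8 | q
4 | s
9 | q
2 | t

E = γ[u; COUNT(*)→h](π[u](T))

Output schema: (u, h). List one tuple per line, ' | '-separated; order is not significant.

Stepwise |·|:
  T → 6
  π[u](T) → 6
  γ[u; COUNT(*)→h](π[u](T)) → 3

== RESULT ==
u | h
q | 2
s | 2
t | 2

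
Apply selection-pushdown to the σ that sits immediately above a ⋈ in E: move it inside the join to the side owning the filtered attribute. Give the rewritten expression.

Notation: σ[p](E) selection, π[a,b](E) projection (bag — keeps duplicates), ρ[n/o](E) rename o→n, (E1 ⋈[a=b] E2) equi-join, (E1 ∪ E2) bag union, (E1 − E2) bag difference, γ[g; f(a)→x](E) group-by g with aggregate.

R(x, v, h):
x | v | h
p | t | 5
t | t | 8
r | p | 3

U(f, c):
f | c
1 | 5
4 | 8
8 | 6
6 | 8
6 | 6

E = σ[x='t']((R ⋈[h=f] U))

σ filters on x, owned by the left side.
E' = (σ[x='t'](R) ⋈[h=f] U)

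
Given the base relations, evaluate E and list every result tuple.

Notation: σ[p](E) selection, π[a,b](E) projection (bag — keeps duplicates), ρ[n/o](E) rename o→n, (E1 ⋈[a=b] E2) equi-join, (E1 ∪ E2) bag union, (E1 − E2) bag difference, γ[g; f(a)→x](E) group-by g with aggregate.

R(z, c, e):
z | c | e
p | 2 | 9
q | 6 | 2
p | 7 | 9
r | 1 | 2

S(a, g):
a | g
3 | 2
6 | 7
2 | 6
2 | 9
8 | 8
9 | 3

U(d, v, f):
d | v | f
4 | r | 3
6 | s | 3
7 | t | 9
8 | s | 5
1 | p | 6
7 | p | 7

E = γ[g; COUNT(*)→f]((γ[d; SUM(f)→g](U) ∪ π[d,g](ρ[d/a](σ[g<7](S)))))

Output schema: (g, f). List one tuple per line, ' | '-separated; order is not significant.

Stepwise |·|:
  U → 6
  γ[d; SUM(f)→g](U) → 5
  S → 6
  σ[g<7](S) → 3
  ρ[d/a](σ[g<7](S)) → 3
  π[d,g](ρ[d/a](σ[g<7](S))) → 3
  (γ[d; SUM(f)→g](U) ∪ π[d,g](ρ[d/a](σ[g<7](S)))) → 8
  γ[g; COUNT(*)→f]((γ[d; SUM(f)→g](U) ∪ π[d,g](ρ[d/a](σ[g<7](S))))) → 5

== RESULT ==
g | f
2 | 1
3 | 3
5 | 1
6 | 2
16 | 1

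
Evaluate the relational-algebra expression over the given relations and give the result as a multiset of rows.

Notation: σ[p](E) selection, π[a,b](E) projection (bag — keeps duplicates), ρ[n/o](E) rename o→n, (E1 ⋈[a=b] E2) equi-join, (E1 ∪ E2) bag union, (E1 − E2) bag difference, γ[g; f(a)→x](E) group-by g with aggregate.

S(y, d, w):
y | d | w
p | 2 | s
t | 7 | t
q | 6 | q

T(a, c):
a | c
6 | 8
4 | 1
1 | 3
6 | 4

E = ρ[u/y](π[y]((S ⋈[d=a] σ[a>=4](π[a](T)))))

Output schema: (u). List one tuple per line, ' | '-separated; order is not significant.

Subexpression sizes:
  S → 3
  T → 4
  π[a](T) → 4
  σ[a>=4](π[a](T)) → 3
  (S ⋈[d=a] σ[a>=4](π[a](T))) → 2
  π[y]((S ⋈[d=a] σ[a>=4](π[a](T)))) → 2
  ρ[u/y](π[y]((S ⋈[d=a] σ[a>=4](π[a](T))))) → 2

== RESULT ==
u
q
q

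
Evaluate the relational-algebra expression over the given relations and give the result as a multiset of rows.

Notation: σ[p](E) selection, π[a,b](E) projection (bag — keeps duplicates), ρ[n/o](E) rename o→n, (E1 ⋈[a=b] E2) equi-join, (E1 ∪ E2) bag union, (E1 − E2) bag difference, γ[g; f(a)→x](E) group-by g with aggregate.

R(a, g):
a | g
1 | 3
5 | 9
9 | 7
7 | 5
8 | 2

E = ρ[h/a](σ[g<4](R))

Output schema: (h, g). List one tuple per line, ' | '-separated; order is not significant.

Row counts bottom-up:
  R → 5
  σ[g<4](R) → 2
  ρ[h/a](σ[g<4](R)) → 2

== RESULT ==
h | g
1 | 3
8 | 2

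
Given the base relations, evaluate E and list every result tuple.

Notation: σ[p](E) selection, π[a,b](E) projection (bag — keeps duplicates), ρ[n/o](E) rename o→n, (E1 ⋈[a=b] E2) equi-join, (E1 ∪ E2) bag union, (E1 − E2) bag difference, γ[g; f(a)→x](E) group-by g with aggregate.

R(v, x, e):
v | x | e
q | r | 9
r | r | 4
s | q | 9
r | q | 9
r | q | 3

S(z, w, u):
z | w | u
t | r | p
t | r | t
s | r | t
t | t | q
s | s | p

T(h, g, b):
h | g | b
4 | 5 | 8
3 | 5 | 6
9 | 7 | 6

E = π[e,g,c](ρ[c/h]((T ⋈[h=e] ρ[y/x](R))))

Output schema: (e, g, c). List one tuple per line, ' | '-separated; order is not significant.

Subexpression sizes:
  T → 3
  R → 5
  ρ[y/x](R) → 5
  (T ⋈[h=e] ρ[y/x](R)) → 5
  ρ[c/h]((T ⋈[h=e] ρ[y/x](R))) → 5
  π[e,g,c](ρ[c/h]((T ⋈[h=e] ρ[y/x](R)))) → 5

== RESULT ==
e | g | c
3 | 5 | 3
4 | 5 | 4
9 | 7 | 9
9 | 7 | 9
9 | 7 | 9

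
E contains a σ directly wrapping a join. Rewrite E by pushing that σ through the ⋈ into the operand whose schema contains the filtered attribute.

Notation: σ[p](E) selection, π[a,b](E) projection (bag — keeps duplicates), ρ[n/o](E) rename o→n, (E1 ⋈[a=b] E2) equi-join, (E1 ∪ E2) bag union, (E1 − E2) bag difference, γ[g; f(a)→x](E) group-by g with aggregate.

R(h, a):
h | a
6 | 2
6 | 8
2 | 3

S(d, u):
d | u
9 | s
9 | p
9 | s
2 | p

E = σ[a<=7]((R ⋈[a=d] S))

σ filters on a, owned by the left side.
E' = (σ[a<=7](R) ⋈[a=d] S)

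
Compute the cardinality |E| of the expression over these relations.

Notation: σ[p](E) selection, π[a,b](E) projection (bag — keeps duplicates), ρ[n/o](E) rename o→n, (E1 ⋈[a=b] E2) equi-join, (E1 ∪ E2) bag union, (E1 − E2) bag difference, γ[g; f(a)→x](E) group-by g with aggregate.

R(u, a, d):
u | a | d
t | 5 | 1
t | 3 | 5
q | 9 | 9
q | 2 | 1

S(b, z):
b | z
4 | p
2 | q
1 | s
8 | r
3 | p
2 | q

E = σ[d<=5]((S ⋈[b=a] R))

Stepwise |·|:
  S → 6
  R → 4
  (S ⋈[b=a] R) → 3
  σ[d<=5]((S ⋈[b=a] R)) → 3

|E| = 3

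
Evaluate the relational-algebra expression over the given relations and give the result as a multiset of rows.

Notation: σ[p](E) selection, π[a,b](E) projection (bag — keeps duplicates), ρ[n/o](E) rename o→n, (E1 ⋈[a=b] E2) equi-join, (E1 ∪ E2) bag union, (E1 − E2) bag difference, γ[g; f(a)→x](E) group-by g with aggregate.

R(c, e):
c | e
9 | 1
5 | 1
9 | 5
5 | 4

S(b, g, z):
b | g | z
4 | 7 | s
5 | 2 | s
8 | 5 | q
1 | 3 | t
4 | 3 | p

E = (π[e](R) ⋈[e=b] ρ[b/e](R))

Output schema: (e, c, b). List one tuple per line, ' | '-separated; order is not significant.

Subexpression sizes:
  R → 4
  π[e](R) → 4
  R → 4
  ρ[b/e](R) → 4
  (π[e](R) ⋈[e=b] ρ[b/e](R)) → 6

== RESULT ==
e | c | b
1 | 5 | 1
1 | 5 | 1
1 | 9 | 1
1 | 9 | 1
4 | 5 | 4
5 | 9 | 5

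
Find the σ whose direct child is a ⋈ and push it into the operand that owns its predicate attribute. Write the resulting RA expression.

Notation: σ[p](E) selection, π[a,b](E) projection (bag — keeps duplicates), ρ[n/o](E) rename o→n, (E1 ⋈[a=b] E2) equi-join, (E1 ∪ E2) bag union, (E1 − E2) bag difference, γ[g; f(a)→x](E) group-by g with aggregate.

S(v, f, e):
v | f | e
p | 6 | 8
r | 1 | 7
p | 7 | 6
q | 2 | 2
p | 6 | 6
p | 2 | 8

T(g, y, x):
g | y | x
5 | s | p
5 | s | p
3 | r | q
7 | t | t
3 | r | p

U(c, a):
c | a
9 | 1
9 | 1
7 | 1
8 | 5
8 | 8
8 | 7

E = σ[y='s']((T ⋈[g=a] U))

σ filters on y, owned by the left side.
E' = (σ[y='s'](T) ⋈[g=a] U)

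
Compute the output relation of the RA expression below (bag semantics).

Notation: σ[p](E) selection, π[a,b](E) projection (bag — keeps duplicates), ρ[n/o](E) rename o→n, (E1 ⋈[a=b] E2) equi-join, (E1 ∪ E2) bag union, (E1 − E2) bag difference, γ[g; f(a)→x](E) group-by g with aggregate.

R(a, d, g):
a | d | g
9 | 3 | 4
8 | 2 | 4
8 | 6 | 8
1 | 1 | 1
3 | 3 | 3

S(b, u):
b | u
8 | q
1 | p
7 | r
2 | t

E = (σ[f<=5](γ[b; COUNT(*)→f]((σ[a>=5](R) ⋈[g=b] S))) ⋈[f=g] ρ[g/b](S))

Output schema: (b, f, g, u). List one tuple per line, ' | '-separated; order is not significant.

Stepwise |·|:
  R → 5
  σ[a>=5](R) → 3
  S → 4
  (σ[a>=5](R) ⋈[g=b] S) → 1
  γ[b; COUNT(*)→f]((σ[a>=5](R) ⋈[g=b] S)) → 1
  σ[f<=5](γ[b; COUNT(*)→f]((σ[a>=5](R) ⋈[g=b] S))) → 1
  S → 4
  ρ[g/b](S) → 4
  (σ[f<=5](γ[b; COUNT(*)→f]((σ[a>=5](R) ⋈[g=b] S))) ⋈[f=g] ρ[g/b](S)) → 1

== RESULT ==
b | f | g | u
8 | 1 | 1 | p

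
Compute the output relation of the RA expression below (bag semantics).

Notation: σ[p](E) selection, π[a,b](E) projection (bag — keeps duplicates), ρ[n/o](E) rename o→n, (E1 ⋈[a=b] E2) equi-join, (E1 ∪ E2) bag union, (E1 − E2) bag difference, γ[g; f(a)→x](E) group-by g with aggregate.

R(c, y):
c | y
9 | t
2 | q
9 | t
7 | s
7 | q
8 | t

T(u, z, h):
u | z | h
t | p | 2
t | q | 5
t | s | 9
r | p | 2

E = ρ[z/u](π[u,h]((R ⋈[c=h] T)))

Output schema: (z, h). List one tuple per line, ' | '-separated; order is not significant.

Stepwise |·|:
  R → 6
  T → 4
  (R ⋈[c=h] T) → 4
  π[u,h]((R ⋈[c=h] T)) → 4
  ρ[z/u](π[u,h]((R ⋈[c=h] T))) → 4

== RESULT ==
z | h
r | 2
t | 2
t | 9
t | 9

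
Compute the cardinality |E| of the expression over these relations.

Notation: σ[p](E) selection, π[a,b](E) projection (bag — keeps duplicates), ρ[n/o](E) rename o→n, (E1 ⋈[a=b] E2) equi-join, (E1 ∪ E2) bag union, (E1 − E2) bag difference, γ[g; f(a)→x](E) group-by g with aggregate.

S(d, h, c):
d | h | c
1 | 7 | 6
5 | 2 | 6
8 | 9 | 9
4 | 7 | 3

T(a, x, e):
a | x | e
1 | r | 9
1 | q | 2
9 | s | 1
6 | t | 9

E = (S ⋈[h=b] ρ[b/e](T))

Row counts bottom-up:
  S → 4
  T → 4
  ρ[b/e](T) → 4
  (S ⋈[h=b] ρ[b/e](T)) → 3

|E| = 3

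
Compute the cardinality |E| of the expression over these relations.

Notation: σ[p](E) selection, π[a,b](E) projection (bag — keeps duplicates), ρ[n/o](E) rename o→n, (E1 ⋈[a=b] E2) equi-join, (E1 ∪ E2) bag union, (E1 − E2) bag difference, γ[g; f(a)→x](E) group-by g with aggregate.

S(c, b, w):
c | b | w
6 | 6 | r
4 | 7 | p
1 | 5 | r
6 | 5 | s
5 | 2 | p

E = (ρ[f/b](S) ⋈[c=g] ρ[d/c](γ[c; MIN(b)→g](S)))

Subexpression sizes:
  S → 5
  ρ[f/b](S) → 5
  S → 5
  γ[c; MIN(b)→g](S) → 4
  ρ[d/c](γ[c; MIN(b)→g](S)) → 4
  (ρ[f/b](S) ⋈[c=g] ρ[d/c](γ[c; MIN(b)→g](S))) → 2

|E| = 2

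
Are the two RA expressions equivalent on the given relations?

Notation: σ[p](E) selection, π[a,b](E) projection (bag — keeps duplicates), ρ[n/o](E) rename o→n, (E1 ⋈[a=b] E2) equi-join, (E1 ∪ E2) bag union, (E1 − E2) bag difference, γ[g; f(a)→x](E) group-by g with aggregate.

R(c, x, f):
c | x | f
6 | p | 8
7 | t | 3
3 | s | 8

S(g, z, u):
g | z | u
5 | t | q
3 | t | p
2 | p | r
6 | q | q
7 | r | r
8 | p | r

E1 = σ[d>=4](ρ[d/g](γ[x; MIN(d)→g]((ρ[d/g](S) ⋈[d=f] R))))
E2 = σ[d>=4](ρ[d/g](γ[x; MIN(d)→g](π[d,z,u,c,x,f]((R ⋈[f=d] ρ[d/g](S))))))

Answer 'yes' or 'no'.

E1 subexpression sizes:
  S → 6
  ρ[d/g](S) → 6
  R → 3
  (ρ[d/g](S) ⋈[d=f] R) → 3
  γ[x; MIN(d)→g]((ρ[d/g](S) ⋈[d=f] R)) → 3
  ρ[d/g](γ[x; MIN(d)→g]((ρ[d/g](S) ⋈[d=f] R))) → 3
  σ[d>=4](ρ[d/g](γ[x; MIN(d)→g]((ρ[d/g](S) ⋈[d=f] R)))) → 2
E2 subexpression sizes:
  R → 3
  S → 6
  ρ[d/g](S) → 6
  (R ⋈[f=d] ρ[d/g](S)) → 3
  π[d,z,u,c,x,f]((R ⋈[f=d] ρ[d/g](S))) → 3
  γ[x; MIN(d)→g](π[d,z,u,c,x,f]((R ⋈[f=d] ρ[d/g](S)))) → 3
  ρ[d/g](γ[x; MIN(d)→g](π[d,z,u,c,x,f]((R ⋈[f=d] ρ[d/g](S))))) → 3
  σ[d>=4](ρ[d/g](γ[x; MIN(d)→g](π[d,z,u,c,x,f]((R ⋈[f=d] ρ[d/g](S)))))) → 2

E1 and E2 produce the same multiset:
x | d
p | 8
s | 8

yes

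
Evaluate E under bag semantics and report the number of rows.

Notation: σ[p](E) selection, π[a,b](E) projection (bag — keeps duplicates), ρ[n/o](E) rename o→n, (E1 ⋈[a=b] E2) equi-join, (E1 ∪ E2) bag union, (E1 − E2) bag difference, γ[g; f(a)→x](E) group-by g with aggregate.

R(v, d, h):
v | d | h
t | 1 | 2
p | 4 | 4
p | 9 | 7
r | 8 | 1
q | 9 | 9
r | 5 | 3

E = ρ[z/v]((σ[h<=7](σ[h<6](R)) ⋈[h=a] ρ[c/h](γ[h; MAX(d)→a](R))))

Per-node cardinality:
  R → 6
  σ[h<6](R) → 4
  σ[h<=7](σ[h<6](R)) → 4
  R → 6
  γ[h; MAX(d)→a](R) → 6
  ρ[c/h](γ[h; MAX(d)→a](R)) → 6
  (σ[h<=7](σ[h<6](R)) ⋈[h=a] ρ[c/h](γ[h; MAX(d)→a](R))) → 2
  ρ[z/v]((σ[h<=7](σ[h<6](R)) ⋈[h=a] ρ[c/h](γ[h; MAX(d)→a](R)))) → 2

|E| = 2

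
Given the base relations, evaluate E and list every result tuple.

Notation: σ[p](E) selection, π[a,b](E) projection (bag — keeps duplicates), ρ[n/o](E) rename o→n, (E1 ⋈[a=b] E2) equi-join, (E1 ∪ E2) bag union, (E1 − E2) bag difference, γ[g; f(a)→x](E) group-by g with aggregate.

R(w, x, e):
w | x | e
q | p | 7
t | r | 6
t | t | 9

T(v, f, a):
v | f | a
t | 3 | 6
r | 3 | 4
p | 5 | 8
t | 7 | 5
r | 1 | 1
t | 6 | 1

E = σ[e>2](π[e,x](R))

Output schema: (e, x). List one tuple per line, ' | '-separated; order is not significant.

Row counts bottom-up:
  R → 3
  π[e,x](R) → 3
  σ[e>2](π[e,x](R)) → 3

== RESULT ==
e | x
6 | r
7 | p
9 | t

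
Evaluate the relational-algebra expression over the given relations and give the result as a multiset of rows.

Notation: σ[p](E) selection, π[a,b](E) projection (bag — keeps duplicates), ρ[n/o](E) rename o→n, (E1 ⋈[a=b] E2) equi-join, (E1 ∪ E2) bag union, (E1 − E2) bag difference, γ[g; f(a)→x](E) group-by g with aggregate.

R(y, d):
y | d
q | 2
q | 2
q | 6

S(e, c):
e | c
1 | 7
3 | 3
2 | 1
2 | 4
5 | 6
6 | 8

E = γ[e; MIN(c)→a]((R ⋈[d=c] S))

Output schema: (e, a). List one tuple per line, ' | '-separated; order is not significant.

Subexpression sizes:
  R → 3
  S → 6
  (R ⋈[d=c] S) → 1
  γ[e; MIN(c)→a]((R ⋈[d=c] S)) → 1

== RESULT ==
e | a
5 | 6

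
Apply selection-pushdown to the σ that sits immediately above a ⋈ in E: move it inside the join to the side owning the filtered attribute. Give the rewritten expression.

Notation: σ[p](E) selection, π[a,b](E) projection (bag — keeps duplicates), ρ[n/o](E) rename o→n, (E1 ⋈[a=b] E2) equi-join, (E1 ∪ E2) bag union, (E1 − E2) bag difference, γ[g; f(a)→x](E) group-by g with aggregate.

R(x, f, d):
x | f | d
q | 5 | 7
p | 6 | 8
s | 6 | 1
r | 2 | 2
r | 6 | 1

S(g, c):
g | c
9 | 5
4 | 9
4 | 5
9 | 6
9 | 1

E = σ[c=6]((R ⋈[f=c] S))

σ filters on c, owned by the right side.
E' = (R ⋈[f=c] σ[c=6](S))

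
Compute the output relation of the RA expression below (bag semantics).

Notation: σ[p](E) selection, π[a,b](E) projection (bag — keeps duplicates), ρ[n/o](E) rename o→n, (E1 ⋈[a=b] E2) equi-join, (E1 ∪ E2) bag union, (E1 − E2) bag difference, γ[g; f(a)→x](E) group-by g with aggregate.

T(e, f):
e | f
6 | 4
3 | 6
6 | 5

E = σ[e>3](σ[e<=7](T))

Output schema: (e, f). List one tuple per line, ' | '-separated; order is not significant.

Stepwise |·|:
  T → 3
  σ[e<=7](T) → 3
  σ[e>3](σ[e<=7](T)) → 2

== RESULT ==
e | f
6 | 4
6 | 5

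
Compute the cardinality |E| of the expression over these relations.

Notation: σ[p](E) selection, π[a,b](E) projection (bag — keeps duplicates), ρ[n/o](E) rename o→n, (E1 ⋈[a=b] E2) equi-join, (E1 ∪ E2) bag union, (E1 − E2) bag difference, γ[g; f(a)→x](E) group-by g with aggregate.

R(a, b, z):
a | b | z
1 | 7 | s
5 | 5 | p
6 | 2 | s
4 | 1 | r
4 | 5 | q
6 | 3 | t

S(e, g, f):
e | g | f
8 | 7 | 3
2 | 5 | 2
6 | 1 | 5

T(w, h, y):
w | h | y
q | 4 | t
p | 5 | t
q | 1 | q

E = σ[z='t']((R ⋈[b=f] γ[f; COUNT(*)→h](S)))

Row counts bottom-up:
  R → 6
  S → 3
  γ[f; COUNT(*)→h](S) → 3
  (R ⋈[b=f] γ[f; COUNT(*)→h](S)) → 4
  σ[z='t']((R ⋈[b=f] γ[f; COUNT(*)→h](S))) → 1

|E| = 1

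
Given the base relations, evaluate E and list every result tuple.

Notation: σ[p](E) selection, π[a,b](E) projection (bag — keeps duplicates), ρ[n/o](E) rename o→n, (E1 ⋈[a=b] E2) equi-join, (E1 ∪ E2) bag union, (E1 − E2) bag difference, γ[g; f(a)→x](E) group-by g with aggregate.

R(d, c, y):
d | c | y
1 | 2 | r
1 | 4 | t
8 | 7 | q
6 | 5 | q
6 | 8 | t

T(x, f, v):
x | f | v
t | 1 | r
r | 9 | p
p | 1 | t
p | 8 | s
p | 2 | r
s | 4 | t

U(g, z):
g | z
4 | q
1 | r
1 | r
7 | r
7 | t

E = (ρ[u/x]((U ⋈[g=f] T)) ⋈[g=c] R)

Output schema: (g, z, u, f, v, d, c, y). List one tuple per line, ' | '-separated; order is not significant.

Row counts bottom-up:
  U → 5
  T → 6
  (U ⋈[g=f] T) → 5
  ρ[u/x]((U ⋈[g=f] T)) → 5
  R → 5
  (ρ[u/x]((U ⋈[g=f] T)) ⋈[g=c] R) → 1

== RESULT ==
g | z | u | f | v | d | c | y
4 | q | s | 4 | t | 1 | 4 | t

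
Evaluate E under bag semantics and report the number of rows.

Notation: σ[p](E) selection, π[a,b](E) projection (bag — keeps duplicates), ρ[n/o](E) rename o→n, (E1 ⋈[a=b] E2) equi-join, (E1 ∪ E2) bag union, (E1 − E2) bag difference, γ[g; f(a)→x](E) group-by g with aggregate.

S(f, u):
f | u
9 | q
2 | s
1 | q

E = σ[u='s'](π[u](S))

Stepwise |·|:
  S → 3
  π[u](S) → 3
  σ[u='s'](π[u](S)) → 1

|E| = 1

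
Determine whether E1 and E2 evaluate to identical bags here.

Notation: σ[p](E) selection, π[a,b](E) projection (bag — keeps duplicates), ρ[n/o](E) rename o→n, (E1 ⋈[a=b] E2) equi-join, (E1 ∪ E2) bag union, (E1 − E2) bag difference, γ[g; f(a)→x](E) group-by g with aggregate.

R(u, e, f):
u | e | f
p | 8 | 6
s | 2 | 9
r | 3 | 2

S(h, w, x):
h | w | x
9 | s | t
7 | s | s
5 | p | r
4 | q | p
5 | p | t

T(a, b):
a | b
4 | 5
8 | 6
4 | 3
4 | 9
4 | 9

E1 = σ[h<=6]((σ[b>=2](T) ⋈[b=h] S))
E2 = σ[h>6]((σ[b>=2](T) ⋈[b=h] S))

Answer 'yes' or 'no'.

E1 subexpression sizes:
  T → 5
  σ[b>=2](T) → 5
  S → 5
  (σ[b>=2](T) ⋈[b=h] S) → 4
  σ[h<=6]((σ[b>=2](T) ⋈[b=h] S)) → 2
E2 subexpression sizes:
  T → 5
  σ[b>=2](T) → 5
  S → 5
  (σ[b>=2](T) ⋈[b=h] S) → 4
  σ[h>6]((σ[b>=2](T) ⋈[b=h] S)) → 2

E1 result:
a | b | h | w | x
4 | 5 | 5 | p | r
4 | 5 | 5 | p | t
E2 result:
a | b | h | w | x
4 | 9 | 9 | s | t
4 | 9 | 9 | s | t
Witness: (4, 5, 5, 'p', 'r') appears 1× in E1 but 0× in E2.

no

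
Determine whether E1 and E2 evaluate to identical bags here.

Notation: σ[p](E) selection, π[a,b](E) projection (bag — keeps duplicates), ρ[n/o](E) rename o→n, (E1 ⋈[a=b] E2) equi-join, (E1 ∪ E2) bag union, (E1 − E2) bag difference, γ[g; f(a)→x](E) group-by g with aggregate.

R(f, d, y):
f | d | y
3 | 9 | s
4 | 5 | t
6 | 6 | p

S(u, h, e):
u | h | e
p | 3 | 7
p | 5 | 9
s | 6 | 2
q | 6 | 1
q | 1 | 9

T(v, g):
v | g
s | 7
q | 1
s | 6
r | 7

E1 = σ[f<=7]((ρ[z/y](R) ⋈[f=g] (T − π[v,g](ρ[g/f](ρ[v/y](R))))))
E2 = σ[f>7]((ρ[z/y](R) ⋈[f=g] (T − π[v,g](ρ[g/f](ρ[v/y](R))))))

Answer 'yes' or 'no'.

E1 stepwise |·|:
  R → 3
  ρ[z/y](R) → 3
  T → 4
  R → 3
  ρ[v/y](R) → 3
  ρ[g/f](ρ[v/y](R)) → 3
  π[v,g](ρ[g/f](ρ[v/y](R))) → 3
  (T − π[v,g](ρ[g/f](ρ[v/y](R)))) → 4
  (ρ[z/y](R) ⋈[f=g] (T − π[v,g](ρ[g/f](ρ[v/y](R))))) → 1
  σ[f<=7]((ρ[z/y](R) ⋈[f=g] (T − π[v,g](ρ[g/f](ρ[v/y](R)))))) → 1
E2 stepwise |·|:
  R → 3
  ρ[z/y](R) → 3
  T → 4
  R → 3
  ρ[v/y](R) → 3
  ρ[g/f](ρ[v/y](R)) → 3
  π[v,g](ρ[g/f](ρ[v/y](R))) → 3
  (T − π[v,g](ρ[g/f](ρ[v/y](R)))) → 4
  (ρ[z/y](R) ⋈[f=g] (T − π[v,g](ρ[g/f](ρ[v/y](R))))) → 1
  σ[f>7]((ρ[z/y](R) ⋈[f=g] (T − π[v,g](ρ[g/f](ρ[v/y](R)))))) → 0

E1 result:
f | d | z | v | g
6 | 6 | p | s | 6
E2 result:
f | d | z | v | g
(0 rows)
Witness: (6, 6, 'p', 's', 6) appears 1× in E1 but 0× in E2.

no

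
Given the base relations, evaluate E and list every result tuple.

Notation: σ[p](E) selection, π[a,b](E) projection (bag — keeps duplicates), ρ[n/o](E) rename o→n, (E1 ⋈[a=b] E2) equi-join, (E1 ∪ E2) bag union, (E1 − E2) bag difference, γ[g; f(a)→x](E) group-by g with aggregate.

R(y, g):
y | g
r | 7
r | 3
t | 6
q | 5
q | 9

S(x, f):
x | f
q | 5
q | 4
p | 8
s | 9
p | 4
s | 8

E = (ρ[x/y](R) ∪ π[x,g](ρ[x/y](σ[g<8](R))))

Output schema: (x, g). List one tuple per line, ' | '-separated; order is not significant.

Row counts bottom-up:
  R → 5
  ρ[x/y](R) → 5
  R → 5
  σ[g<8](R) → 4
  ρ[x/y](σ[g<8](R)) → 4
  π[x,g](ρ[x/y](σ[g<8](R))) → 4
  (ρ[x/y](R) ∪ π[x,g](ρ[x/y](σ[g<8](R)))) → 9

== RESULT ==
x | g
q | 5
q | 5
q | 9
r | 3
r | 3
r | 7
r | 7
t | 6
t | 6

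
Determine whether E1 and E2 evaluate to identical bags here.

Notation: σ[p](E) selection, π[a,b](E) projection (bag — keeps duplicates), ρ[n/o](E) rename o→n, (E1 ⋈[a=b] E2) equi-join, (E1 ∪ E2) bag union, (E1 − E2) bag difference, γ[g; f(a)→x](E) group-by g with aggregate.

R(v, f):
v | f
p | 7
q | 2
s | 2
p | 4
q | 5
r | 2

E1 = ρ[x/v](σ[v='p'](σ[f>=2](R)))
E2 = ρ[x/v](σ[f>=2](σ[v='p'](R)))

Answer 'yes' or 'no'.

E1 row counts bottom-up:
  R → 6
  σ[f>=2](R) → 6
  σ[v='p'](σ[f>=2](R)) → 2
  ρ[x/v](σ[v='p'](σ[f>=2](R))) → 2
E2 row counts bottom-up:
  R → 6
  σ[v='p'](R) → 2
  σ[f>=2](σ[v='p'](R)) → 2
  ρ[x/v](σ[f>=2](σ[v='p'](R))) → 2

E1 and E2 produce the same multiset:
x | f
p | 4
p | 7

yes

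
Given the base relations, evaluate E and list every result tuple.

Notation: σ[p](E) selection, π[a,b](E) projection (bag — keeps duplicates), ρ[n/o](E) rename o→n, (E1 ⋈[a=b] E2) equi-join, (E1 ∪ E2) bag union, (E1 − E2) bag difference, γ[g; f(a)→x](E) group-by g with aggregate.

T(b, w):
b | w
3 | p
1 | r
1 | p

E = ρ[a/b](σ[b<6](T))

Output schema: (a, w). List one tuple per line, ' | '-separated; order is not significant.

Stepwise |·|:
  T → 3
  σ[b<6](T) → 3
  ρ[a/b](σ[b<6](T)) → 3

== RESULT ==
a | w
1 | p
1 | r
3 | p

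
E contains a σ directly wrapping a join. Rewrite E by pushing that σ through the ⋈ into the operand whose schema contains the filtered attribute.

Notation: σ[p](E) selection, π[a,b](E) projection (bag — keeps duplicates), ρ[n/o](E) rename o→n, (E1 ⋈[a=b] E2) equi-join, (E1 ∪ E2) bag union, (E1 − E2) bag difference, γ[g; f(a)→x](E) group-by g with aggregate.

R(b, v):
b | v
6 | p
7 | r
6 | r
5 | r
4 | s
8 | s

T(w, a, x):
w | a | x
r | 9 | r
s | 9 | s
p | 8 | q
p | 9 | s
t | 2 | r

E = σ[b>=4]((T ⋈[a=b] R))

σ filters on b, owned by the right side.
E' = (T ⋈[a=b] σ[b>=4](R))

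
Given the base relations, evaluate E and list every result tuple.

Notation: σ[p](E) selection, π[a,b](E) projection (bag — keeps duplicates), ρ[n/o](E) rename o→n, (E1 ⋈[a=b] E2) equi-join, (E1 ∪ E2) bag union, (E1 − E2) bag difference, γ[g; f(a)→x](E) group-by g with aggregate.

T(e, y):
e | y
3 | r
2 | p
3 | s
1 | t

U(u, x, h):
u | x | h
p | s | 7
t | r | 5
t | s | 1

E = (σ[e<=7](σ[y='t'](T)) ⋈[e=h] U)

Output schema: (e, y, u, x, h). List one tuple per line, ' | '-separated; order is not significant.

Row counts bottom-up:
  T → 4
  σ[y='t'](T) → 1
  σ[e<=7](σ[y='t'](T)) → 1
  U → 3
  (σ[e<=7](σ[y='t'](T)) ⋈[e=h] U) → 1

== RESULT ==
e | y | u | x | h
1 | t | t | s | 1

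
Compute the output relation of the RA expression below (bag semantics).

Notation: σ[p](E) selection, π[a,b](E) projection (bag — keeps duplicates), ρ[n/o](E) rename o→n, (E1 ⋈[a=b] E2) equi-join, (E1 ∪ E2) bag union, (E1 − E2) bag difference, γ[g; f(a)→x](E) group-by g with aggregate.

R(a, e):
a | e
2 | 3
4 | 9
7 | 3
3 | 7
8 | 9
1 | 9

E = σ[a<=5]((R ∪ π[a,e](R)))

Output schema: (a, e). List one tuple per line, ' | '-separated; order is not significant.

Row counts bottom-up:
  R → 6
  R → 6
  π[a,e](R) → 6
  (R ∪ π[a,e](R)) → 12
  σ[a<=5]((R ∪ π[a,e](R))) → 8

== RESULT ==
a | e
1 | 9
1 | 9
2 | 3
2 | 3
3 | 7
3 | 7
4 | 9
4 | 9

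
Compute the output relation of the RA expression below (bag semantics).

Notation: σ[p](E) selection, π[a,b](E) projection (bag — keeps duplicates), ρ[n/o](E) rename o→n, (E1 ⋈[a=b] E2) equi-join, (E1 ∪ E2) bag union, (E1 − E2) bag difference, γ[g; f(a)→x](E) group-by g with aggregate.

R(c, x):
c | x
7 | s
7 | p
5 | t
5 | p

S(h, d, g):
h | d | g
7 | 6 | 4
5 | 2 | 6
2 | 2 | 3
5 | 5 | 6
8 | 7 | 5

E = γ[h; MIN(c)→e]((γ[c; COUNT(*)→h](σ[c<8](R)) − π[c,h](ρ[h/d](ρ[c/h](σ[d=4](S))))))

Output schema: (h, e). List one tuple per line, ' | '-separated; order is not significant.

Subexpression sizes:
  R → 4
  σ[c<8](R) → 4
  γ[c; COUNT(*)→h](σ[c<8](R)) → 2
  S → 5
  σ[d=4](S) → 0
  ρ[c/h](σ[d=4](S)) → 0
  ρ[h/d](ρ[c/h](σ[d=4](S))) → 0
  π[c,h](ρ[h/d](ρ[c/h](σ[d=4](S)))) → 0
  (γ[c; COUNT(*)→h](σ[c<8](R)) − π[c,h](ρ[h/d](ρ[c/h](σ[d=4](S))))) → 2
  γ[h; MIN(c)→e]((γ[c; COUNT(*)→h](σ[c<8](R)) − π[c,h](ρ[h/d](ρ[c/h](σ[d=4](S)))))) → 1

== RESULT ==
h | e
2 | 5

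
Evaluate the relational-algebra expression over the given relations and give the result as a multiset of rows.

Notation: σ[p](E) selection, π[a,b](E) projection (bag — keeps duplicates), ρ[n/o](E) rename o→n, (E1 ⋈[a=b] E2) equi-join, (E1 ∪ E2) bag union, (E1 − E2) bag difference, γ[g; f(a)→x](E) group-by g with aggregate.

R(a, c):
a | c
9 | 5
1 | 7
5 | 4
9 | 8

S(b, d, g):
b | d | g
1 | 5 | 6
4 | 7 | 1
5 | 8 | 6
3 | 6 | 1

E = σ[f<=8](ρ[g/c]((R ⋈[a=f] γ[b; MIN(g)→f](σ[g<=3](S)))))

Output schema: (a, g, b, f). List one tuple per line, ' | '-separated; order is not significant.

Row counts bottom-up:
  R → 4
  S → 4
  σ[g<=3](S) → 2
  γ[b; MIN(g)→f](σ[g<=3](S)) → 2
  (R ⋈[a=f] γ[b; MIN(g)→f](σ[g<=3](S))) → 2
  ρ[g/c]((R ⋈[a=f] γ[b; MIN(g)→f](σ[g<=3](S)))) → 2
  σ[f<=8](ρ[g/c]((R ⋈[a=f] γ[b; MIN(g)→f](σ[g<=3](S))))) → 2

== RESULT ==
a | g | b | f
1 | 7 | 3 | 1
1 | 7 | 4 | 1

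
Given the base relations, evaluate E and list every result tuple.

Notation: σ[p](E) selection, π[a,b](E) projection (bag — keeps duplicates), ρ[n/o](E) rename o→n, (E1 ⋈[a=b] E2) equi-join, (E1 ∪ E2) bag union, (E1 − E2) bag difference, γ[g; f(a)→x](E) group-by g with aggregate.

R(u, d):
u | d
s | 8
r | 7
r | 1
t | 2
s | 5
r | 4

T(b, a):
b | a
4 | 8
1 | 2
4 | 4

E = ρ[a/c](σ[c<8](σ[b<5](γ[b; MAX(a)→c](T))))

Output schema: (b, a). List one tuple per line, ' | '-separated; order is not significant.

Per-node cardinality:
  T → 3
  γ[b; MAX(a)→c](T) → 2
  σ[b<5](γ[b; MAX(a)→c](T)) → 2
  σ[c<8](σ[b<5](γ[b; MAX(a)→c](T))) → 1
  ρ[a/c](σ[c<8](σ[b<5](γ[b; MAX(a)→c](T)))) → 1

== RESULT ==
b | a
1 | 2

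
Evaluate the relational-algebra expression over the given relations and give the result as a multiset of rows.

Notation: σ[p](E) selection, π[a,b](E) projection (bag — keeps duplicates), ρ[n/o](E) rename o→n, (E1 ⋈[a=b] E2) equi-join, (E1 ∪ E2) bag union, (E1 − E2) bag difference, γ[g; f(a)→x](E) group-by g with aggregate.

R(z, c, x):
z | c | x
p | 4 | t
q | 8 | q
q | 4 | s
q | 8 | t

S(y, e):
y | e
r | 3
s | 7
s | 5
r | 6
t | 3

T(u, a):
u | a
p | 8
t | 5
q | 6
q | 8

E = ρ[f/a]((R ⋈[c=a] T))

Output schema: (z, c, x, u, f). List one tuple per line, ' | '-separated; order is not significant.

Row counts bottom-up:
  R → 4
  T → 4
  (R ⋈[c=a] T) → 4
  ρ[f/a]((R ⋈[c=a] T)) → 4

== RESULT ==
z | c | x | u | f
q | 8 | q | p | 8
q | 8 | q | q | 8
q | 8 | t | p | 8
q | 8 | t | q | 8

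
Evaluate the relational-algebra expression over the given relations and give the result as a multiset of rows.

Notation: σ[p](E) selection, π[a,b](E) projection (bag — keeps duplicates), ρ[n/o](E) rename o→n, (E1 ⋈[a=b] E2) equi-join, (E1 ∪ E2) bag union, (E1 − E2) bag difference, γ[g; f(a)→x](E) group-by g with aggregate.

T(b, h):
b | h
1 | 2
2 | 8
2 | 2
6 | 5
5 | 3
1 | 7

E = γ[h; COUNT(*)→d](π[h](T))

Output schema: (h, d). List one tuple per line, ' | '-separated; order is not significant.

Subexpression sizes:
  T → 6
  π[h](T) → 6
  γ[h; COUNT(*)→d](π[h](T)) → 5

== RESULT ==
h | d
2 | 2
3 | 1
5 | 1
7 | 1
8 | 1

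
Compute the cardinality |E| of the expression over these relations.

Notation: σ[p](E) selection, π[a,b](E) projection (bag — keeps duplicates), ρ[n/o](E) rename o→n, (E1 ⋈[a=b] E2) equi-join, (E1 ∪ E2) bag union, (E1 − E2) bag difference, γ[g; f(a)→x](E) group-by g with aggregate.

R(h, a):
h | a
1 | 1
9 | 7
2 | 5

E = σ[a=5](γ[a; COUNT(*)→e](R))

Stepwise |·|:
  R → 3
  γ[a; COUNT(*)→e](R) → 3
  σ[a=5](γ[a; COUNT(*)→e](R)) → 1

|E| = 1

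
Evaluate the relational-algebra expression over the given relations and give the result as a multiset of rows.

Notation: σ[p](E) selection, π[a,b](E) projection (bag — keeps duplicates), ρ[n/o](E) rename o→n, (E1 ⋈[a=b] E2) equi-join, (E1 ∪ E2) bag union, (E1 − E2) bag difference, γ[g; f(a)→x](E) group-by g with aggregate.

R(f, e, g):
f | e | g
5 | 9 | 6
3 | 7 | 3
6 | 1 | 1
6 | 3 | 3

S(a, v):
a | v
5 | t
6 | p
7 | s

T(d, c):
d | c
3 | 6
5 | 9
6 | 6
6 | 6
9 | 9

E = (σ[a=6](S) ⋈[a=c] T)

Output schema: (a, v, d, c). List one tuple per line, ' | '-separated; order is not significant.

Stepwise |·|:
  S → 3
  σ[a=6](S) → 1
  T → 5
  (σ[a=6](S) ⋈[a=c] T) → 3

== RESULT ==
a | v | d | c
6 | p | 3 | 6
6 | p | 6 | 6
6 | p | 6 | 6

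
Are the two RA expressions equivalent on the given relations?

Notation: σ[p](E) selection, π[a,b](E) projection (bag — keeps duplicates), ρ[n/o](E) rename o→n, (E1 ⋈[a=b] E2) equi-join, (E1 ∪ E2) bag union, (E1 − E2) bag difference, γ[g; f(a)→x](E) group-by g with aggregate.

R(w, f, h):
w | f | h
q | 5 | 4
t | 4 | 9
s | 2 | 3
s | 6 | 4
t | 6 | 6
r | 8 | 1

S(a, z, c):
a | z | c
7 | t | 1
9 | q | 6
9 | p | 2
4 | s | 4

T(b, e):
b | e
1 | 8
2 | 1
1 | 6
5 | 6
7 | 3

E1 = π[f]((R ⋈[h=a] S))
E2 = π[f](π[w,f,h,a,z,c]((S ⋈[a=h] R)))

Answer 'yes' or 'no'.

E1 row counts bottom-up:
  R → 6
  S → 4
  (R ⋈[h=a] S) → 4
  π[f]((R ⋈[h=a] S)) → 4
E2 row counts bottom-up:
  S → 4
  R → 6
  (S ⋈[a=h] R) → 4
  π[w,f,h,a,z,c]((S ⋈[a=h] R)) → 4
  π[f](π[w,f,h,a,z,c]((S ⋈[a=h] R))) → 4

E1 and E2 produce the same multiset:
f
4
4
5
6

yes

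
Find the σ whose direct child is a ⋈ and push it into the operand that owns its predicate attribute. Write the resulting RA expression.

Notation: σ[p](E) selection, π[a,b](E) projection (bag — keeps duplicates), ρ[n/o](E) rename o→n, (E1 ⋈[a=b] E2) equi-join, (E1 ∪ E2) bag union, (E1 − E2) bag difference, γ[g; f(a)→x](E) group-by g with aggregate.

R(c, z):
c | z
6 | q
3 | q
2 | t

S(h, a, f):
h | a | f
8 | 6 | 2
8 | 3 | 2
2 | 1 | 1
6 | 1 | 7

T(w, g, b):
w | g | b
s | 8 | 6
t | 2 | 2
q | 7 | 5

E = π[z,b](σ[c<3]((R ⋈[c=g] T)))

σ filters on c, owned by the left side.
E' = π[z,b]((σ[c<3](R) ⋈[c=g] T))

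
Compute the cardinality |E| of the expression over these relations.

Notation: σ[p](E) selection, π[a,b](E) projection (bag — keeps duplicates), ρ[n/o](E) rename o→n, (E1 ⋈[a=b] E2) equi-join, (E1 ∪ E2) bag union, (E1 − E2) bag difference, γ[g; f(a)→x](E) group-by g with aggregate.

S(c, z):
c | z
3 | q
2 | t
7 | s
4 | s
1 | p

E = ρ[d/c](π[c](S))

Per-node cardinality:
  S → 5
  π[c](S) → 5
  ρ[d/c](π[c](S)) → 5

|E| = 5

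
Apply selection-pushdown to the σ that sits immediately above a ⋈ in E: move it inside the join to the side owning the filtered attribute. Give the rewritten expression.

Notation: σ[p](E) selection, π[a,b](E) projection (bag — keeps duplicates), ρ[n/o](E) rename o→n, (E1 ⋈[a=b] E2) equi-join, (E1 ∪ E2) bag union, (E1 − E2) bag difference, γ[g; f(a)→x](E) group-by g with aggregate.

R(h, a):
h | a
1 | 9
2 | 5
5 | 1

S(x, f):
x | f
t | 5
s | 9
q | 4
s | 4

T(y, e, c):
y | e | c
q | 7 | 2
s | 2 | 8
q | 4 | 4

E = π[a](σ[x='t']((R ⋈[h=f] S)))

σ filters on x, owned by the right side.
E' = π[a]((R ⋈[h=f] σ[x='t'](S)))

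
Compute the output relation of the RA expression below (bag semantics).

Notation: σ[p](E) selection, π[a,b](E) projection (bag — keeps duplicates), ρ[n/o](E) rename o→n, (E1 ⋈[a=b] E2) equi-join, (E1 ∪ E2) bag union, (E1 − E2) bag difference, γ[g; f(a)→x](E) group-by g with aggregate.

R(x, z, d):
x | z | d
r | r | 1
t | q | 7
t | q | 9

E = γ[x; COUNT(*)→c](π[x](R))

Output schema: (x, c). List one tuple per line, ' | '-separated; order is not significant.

Subexpression sizes:
  R → 3
  π[x](R) → 3
  γ[x; COUNT(*)→c](π[x](R)) → 2

== RESULT ==
x | c
r | 1
t | 2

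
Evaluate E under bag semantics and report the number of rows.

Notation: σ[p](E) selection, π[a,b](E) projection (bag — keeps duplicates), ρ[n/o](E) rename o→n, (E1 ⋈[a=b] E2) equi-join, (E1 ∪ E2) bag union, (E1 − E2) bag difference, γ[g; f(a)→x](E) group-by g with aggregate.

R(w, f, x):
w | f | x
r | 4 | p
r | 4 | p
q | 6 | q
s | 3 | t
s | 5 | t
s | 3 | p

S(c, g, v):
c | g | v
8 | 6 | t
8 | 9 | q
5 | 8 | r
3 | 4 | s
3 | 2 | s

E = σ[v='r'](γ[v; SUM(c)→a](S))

Per-node cardinality:
  S → 5
  γ[v; SUM(c)→a](S) → 4
  σ[v='r'](γ[v; SUM(c)→a](S)) → 1

|E| = 1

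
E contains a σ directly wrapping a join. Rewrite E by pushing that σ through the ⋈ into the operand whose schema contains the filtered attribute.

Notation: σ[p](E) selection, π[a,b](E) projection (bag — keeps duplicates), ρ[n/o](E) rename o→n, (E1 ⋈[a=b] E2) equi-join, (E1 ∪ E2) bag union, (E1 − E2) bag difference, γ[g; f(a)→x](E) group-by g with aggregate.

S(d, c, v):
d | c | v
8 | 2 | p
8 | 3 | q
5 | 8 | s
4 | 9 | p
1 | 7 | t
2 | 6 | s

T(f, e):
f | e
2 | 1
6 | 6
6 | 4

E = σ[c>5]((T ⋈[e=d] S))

σ filters on c, owned by the right side.
E' = (T ⋈[e=d] σ[c>5](S))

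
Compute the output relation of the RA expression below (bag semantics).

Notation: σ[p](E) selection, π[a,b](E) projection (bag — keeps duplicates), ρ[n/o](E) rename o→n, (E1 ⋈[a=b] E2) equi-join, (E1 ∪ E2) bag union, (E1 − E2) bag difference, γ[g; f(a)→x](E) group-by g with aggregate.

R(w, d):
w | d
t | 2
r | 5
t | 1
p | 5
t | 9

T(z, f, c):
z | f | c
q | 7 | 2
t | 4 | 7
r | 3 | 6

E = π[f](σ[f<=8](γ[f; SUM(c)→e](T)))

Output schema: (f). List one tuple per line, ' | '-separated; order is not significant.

Row counts bottom-up:
  T → 3
  γ[f; SUM(c)→e](T) → 3
  σ[f<=8](γ[f; SUM(c)→e](T)) → 3
  π[f](σ[f<=8](γ[f; SUM(c)→e](T))) → 3

== RESULT ==
f
3
4
7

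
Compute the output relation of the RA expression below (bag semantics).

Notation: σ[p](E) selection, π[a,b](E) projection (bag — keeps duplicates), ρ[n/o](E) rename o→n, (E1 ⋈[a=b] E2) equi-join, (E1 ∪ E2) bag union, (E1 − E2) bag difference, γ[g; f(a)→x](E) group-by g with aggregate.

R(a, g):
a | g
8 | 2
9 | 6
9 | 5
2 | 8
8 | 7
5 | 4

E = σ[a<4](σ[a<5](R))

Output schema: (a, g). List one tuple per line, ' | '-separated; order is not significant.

Subexpression sizes:
  R → 6
  σ[a<5](R) → 1
  σ[a<4](σ[a<5](R)) → 1

== RESULT ==
a | g
2 | 8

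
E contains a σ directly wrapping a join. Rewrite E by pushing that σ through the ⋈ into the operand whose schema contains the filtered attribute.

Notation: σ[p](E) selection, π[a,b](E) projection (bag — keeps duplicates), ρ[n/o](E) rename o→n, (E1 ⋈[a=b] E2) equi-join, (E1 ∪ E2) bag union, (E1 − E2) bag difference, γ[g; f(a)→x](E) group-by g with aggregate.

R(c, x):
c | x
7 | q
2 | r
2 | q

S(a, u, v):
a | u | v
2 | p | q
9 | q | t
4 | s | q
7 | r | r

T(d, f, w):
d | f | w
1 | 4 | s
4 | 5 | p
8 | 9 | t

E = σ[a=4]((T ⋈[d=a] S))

σ filters on a, owned by the right side.
E' = (T ⋈[d=a] σ[a=4](S))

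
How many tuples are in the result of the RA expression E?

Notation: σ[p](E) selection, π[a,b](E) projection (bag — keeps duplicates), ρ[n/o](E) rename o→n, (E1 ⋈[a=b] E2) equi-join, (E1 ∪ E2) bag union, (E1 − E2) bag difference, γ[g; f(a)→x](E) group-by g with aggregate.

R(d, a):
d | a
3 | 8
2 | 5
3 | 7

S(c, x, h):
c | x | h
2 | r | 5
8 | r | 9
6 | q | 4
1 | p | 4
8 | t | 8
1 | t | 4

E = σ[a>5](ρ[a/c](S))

Stepwise |·|:
  S → 6
  ρ[a/c](S) → 6
  σ[a>5](ρ[a/c](S)) → 3

|E| = 3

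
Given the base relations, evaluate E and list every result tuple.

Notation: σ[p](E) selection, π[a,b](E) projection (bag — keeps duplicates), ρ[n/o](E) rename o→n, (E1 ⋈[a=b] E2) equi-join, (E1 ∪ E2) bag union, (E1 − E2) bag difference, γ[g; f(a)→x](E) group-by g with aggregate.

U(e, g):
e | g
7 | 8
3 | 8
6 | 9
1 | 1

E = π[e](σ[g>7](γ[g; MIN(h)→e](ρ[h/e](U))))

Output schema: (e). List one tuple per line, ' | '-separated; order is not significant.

Per-node cardinality:
  U → 4
  ρ[h/e](U) → 4
  γ[g; MIN(h)→e](ρ[h/e](U)) → 3
  σ[g>7](γ[g; MIN(h)→e](ρ[h/e](U))) → 2
  π[e](σ[g>7](γ[g; MIN(h)→e](ρ[h/e](U)))) → 2

== RESULT ==
e
3
6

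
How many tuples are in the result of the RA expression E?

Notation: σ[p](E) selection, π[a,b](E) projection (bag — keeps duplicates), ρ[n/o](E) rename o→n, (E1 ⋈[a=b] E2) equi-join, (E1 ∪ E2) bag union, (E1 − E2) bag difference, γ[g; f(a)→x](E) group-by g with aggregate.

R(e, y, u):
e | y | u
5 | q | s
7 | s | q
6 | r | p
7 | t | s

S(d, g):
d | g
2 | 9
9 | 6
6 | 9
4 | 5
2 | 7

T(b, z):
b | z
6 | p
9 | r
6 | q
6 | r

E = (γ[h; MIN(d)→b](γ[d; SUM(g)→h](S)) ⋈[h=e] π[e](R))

Row counts bottom-up:
  S → 5
  γ[d; SUM(g)→h](S) → 4
  γ[h; MIN(d)→b](γ[d; SUM(g)→h](S)) → 4
  R → 4
  π[e](R) → 4
  (γ[h; MIN(d)→b](γ[d; SUM(g)→h](S)) ⋈[h=e] π[e](R)) → 2

|E| = 2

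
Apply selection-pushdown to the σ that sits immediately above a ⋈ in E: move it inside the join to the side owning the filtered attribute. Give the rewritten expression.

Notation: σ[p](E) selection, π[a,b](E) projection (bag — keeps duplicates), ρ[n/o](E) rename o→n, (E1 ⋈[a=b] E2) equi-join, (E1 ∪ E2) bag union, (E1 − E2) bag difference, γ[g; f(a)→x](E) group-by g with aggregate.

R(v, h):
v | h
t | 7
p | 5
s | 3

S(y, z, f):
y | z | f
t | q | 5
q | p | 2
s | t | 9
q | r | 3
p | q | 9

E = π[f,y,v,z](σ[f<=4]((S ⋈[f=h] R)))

σ filters on f, owned by the left side.
E' = π[f,y,v,z]((σ[f<=4](S) ⋈[f=h] R))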